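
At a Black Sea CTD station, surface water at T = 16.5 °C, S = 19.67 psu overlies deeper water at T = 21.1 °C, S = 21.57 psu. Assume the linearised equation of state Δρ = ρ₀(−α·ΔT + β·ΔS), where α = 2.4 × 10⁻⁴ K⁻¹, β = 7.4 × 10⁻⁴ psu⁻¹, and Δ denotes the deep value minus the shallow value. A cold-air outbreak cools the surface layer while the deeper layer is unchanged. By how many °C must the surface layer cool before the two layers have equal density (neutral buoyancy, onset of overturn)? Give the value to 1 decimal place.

1.3 °C

Neutral buoyancy requires Δρ = 0, i.e. −α(T_deep − T_surf′) + β(S_deep − S_surf) = 0.
T_surf′ = T_deep − (β/α)·ΔS = 21.1 − (7.4 × 10⁻⁴/2.4 × 10⁻⁴)·(+1.90) = 15.242 °C.
Cooling required: 16.5 − (15.242) = 1.258 °C.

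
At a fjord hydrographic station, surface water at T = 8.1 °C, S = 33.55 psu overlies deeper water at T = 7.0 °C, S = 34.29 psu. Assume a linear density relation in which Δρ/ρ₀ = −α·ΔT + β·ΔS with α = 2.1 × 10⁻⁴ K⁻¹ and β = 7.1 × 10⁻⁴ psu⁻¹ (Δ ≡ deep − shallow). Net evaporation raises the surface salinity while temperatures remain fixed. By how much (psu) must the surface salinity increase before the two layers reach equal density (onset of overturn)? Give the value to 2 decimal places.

1.07 psu

Neutral buoyancy requires −α(T_deep − T_surf) + β(S_deep − S_surf′) = 0.
S_surf′ = S_deep − (α/β)·ΔT = 34.29 − (2.1 × 10⁻⁴/7.1 × 10⁻⁴)·(-1.1) = 34.6154 psu.
Increase required: 34.6154 − 33.55 = 1.0654 psu.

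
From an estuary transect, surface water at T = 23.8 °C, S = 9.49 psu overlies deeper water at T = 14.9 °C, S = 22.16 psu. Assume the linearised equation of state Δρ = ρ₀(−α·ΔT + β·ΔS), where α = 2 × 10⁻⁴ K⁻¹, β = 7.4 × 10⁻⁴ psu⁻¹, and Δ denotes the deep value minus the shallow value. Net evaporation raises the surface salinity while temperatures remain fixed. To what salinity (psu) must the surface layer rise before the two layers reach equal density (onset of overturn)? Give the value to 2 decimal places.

Neutral buoyancy requires −α(T_deep − T_surf) + β(S_deep − S_surf′) = 0.
S_surf′ = S_deep − (α/β)·ΔT = 22.16 − (2 × 10⁻⁴/7.4 × 10⁻⁴)·(-8.9) = 24.5654 psu.
Increase required: 24.5654 − 9.49 = 15.0754 psu.

24.57 psu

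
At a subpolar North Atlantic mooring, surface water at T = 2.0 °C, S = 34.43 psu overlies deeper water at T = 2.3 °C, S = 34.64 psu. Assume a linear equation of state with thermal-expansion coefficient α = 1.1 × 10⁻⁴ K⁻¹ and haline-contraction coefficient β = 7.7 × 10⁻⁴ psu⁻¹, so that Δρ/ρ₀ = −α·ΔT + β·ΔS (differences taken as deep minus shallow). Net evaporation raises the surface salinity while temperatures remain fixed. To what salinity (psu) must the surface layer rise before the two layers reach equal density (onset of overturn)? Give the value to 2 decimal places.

Neutral buoyancy requires −α(T_deep − T_surf) + β(S_deep − S_surf′) = 0.
S_surf′ = S_deep − (α/β)·ΔT = 34.64 − (1.1 × 10⁻⁴/7.7 × 10⁻⁴)·(+0.3) = 34.5971 psu.
Increase required: 34.5971 − 34.43 = 0.1671 psu.

34.60 psu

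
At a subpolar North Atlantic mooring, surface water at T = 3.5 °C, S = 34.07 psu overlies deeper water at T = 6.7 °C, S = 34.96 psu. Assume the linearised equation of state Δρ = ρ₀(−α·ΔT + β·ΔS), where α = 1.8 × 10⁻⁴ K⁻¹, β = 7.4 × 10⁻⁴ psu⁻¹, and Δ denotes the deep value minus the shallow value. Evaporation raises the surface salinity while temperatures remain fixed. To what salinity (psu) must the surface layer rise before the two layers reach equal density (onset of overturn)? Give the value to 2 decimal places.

34.18 psu

Neutral buoyancy requires −α(T_deep − T_surf) + β(S_deep − S_surf′) = 0.
S_surf′ = S_deep − (α/β)·ΔT = 34.96 − (1.8 × 10⁻⁴/7.4 × 10⁻⁴)·(+3.2) = 34.1816 psu.
Increase required: 34.1816 − 34.07 = 0.1116 psu.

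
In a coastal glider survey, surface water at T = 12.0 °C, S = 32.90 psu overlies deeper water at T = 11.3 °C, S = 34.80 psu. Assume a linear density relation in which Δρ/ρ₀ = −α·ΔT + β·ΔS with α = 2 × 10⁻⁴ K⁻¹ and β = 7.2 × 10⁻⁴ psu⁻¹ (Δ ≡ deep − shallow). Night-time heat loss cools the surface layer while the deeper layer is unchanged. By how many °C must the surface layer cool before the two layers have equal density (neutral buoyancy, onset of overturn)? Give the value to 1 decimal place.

Neutral buoyancy requires Δρ = 0, i.e. −α(T_deep − T_surf′) + β(S_deep − S_surf) = 0.
T_surf′ = T_deep − (β/α)·ΔS = 11.3 − (7.2 × 10⁻⁴/2 × 10⁻⁴)·(+1.90) = 4.460 °C.
Cooling required: 12.0 − (4.460) = 7.540 °C.

7.5 °C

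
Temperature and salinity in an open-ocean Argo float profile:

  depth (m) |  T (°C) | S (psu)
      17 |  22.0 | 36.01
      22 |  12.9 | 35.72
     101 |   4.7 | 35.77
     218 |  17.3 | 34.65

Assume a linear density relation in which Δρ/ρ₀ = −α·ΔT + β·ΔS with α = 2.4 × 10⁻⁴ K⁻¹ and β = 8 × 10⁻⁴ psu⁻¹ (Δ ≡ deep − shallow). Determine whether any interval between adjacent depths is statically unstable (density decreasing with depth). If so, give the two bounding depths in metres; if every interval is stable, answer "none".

Evaluate Δρ/ρ₀ = −αΔT + βΔS across each adjacent pair:
  17–22 m: −αΔT+βΔS = −(2.4 × 10⁻⁴)(-9.1)+(8 × 10⁻⁴)(-0.29) = 2.0 × 10⁻³ → stable
  22–101 m: −αΔT+βΔS = −(2.4 × 10⁻⁴)(-8.2)+(8 × 10⁻⁴)(+0.05) = 2.0 × 10⁻³ → stable
  101–218 m: −αΔT+βΔS = −(2.4 × 10⁻⁴)(+12.6)+(8 × 10⁻⁴)(-1.12) = -3.9 × 10⁻³ → UNSTABLE
The 101–218 m interval has Δρ < 0: lighter water underlies denser water.

101–218 m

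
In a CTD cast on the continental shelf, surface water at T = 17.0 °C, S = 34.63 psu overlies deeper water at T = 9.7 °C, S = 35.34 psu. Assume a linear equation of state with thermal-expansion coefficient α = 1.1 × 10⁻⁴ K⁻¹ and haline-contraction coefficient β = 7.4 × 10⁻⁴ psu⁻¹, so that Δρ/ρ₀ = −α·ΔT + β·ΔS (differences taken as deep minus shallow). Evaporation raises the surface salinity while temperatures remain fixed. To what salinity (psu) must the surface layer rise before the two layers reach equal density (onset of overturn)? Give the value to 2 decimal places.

36.43 psu

Neutral buoyancy requires −α(T_deep − T_surf) + β(S_deep − S_surf′) = 0.
S_surf′ = S_deep − (α/β)·ΔT = 35.34 − (1.1 × 10⁻⁴/7.4 × 10⁻⁴)·(-7.3) = 36.4251 psu.
Increase required: 36.4251 − 34.63 = 1.7951 psu.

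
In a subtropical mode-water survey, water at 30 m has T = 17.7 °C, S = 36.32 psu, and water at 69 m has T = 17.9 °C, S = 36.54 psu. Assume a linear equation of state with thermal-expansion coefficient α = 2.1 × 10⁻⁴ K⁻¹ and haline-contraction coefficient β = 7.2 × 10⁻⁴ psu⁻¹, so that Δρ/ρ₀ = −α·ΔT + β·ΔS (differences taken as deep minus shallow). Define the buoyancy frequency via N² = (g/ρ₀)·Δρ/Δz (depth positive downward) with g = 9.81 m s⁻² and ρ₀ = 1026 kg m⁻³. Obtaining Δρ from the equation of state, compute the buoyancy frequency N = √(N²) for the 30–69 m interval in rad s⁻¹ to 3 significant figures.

ΔT = +0.2 K, ΔS = +0.22 psu (deep − shallow).
Δρ/ρ₀ = −αΔT + βΔS = -4.20 × 10⁻⁵ + 1.584 × 10⁻⁴ = 1.164 × 10⁻⁴, so Δρ ≈ 0.1194 kg m⁻³.
N² = (g/ρ₀)·Δρ/Δz = g·(Δρ/ρ₀)/Δz = 9.81 × 1.164 × 10⁻⁴ / 39 = 2.9279 × 10⁻⁵ s⁻².
N = √(2.9279 × 10⁻⁵) = 5.4110 × 10⁻³ rad s⁻¹ ≈ 5.41 × 10⁻³ rad s⁻¹.

5.41 × 10⁻³ rad s⁻¹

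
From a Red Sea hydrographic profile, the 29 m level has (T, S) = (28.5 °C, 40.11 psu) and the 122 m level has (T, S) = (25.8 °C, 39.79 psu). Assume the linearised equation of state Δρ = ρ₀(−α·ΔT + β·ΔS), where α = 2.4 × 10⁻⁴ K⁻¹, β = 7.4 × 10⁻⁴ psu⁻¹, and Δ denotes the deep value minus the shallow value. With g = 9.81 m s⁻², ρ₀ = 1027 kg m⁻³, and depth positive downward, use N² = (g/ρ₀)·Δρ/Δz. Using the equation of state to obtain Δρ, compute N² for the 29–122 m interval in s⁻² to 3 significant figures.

ΔT = -2.7 K, ΔS = -0.32 psu (deep − shallow).
Δρ/ρ₀ = −αΔT + βΔS = 6.48 × 10⁻⁴ − 2.368 × 10⁻⁴ = 4.112 × 10⁻⁴, so Δρ ≈ 0.4223 kg m⁻³.
N² = (g/ρ₀)·Δρ/Δz = g·(Δρ/ρ₀)/Δz = 9.81 × 4.112 × 10⁻⁴ / 93 = 4.3375 × 10⁻⁵ s⁻² ≈ 4.34 × 10⁻⁵ s⁻².

4.34 × 10⁻⁵ s⁻²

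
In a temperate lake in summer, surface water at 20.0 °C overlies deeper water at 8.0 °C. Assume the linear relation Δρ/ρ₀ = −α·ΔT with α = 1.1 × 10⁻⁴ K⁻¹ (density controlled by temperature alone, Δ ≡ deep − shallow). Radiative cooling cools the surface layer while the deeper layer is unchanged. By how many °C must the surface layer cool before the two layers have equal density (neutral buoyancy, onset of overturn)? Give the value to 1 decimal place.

12.0 °C

With temperature the only control, equal density requires T_surf′ = T_deep.
T_surf′ = 8.0 °C.
Cooling required: 20.0 − 8.0 = 12.0 °C.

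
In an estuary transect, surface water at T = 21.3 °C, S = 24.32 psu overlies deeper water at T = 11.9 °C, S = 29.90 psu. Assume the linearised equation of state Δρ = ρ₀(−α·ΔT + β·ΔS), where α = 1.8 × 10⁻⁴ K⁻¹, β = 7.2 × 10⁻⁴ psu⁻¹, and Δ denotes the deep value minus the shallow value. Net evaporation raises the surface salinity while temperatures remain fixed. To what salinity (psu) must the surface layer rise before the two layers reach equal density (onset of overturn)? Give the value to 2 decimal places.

32.25 psu

Neutral buoyancy requires −α(T_deep − T_surf) + β(S_deep − S_surf′) = 0.
S_surf′ = S_deep − (α/β)·ΔT = 29.90 − (1.8 × 10⁻⁴/7.2 × 10⁻⁴)·(-9.4) = 32.2500 psu.
Increase required: 32.2500 − 24.32 = 7.9300 psu.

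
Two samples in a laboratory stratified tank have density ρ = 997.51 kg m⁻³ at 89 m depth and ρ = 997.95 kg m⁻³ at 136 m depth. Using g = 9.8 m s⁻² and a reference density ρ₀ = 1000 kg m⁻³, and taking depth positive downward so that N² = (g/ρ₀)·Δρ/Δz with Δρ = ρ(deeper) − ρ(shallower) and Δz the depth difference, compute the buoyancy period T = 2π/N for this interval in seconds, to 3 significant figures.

656 s

Δρ = 997.95 − 997.51 = 0.44 kg m⁻³ over Δz = 136 − 89 = 47 m.
N² = (9.8/1000) × (0.44/47) = 9.1745 × 10⁻⁵ s⁻².
N = √(9.1745 × 10⁻⁵) = 9.5784 × 10⁻³ rad s⁻¹, so T = 2π/N = 655.97 s ≈ 656 s.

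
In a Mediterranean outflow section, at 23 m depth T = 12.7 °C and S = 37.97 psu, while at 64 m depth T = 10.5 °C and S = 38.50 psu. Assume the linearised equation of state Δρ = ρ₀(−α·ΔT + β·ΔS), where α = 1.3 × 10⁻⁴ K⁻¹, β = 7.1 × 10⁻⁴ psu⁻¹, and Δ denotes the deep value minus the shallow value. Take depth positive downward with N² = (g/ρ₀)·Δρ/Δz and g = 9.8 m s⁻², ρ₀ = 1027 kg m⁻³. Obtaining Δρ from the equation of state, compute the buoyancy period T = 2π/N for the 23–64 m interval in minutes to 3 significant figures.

ΔT = -2.2 K, ΔS = +0.53 psu (deep − shallow).
Δρ/ρ₀ = −αΔT + βΔS = 2.86 × 10⁻⁴ + 3.763 × 10⁻⁴ = 6.623 × 10⁻⁴, so Δρ ≈ 0.6802 kg m⁻³.
N² = (g/ρ₀)·Δρ/Δz = g·(Δρ/ρ₀)/Δz = 9.8 × 6.623 × 10⁻⁴ / 41 = 1.5831 × 10⁻⁴ s⁻².
N = √(1.5831 × 10⁻⁴) = 0.012582 rad s⁻¹ → T = 2π/N = 499.38 s = 8.3230 min ≈ 8.32 min.

8.32 min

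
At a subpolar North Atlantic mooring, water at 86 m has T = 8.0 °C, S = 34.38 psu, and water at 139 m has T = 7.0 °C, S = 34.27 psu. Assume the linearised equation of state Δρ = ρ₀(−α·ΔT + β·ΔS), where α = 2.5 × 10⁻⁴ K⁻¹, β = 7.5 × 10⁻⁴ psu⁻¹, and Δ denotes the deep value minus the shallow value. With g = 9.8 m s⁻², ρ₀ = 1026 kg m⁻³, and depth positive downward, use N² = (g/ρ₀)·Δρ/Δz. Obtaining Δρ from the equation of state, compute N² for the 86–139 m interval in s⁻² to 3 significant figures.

3.10 × 10⁻⁵ s⁻²

ΔT = -1.0 K, ΔS = -0.11 psu (deep − shallow).
Δρ/ρ₀ = −αΔT + βΔS = 2.50 × 10⁻⁴ − 8.25 × 10⁻⁵ = 1.675 × 10⁻⁴, so Δρ ≈ 0.1719 kg m⁻³.
N² = (g/ρ₀)·Δρ/Δz = g·(Δρ/ρ₀)/Δz = 9.8 × 1.675 × 10⁻⁴ / 53 = 3.0972 × 10⁻⁵ s⁻² ≈ 3.10 × 10⁻⁵ s⁻².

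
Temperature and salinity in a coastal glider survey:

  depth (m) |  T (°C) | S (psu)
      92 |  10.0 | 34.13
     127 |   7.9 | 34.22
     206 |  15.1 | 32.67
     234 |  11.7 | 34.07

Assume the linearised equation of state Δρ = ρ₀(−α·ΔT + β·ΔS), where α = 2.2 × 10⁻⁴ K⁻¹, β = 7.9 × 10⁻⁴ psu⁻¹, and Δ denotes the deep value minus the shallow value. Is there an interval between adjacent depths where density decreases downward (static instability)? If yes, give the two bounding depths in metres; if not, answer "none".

127–206 m

Evaluate Δρ/ρ₀ = −αΔT + βΔS across each adjacent pair:
  92–127 m: −αΔT+βΔS = −(2.2 × 10⁻⁴)(-2.1)+(7.9 × 10⁻⁴)(+0.09) = 5.3 × 10⁻⁴ → stable
  127–206 m: −αΔT+βΔS = −(2.2 × 10⁻⁴)(+7.2)+(7.9 × 10⁻⁴)(-1.55) = -2.8 × 10⁻³ → UNSTABLE
  206–234 m: −αΔT+βΔS = −(2.2 × 10⁻⁴)(-3.4)+(7.9 × 10⁻⁴)(+1.40) = 1.9 × 10⁻³ → stable
The 127–206 m interval has Δρ < 0: lighter water underlies denser water.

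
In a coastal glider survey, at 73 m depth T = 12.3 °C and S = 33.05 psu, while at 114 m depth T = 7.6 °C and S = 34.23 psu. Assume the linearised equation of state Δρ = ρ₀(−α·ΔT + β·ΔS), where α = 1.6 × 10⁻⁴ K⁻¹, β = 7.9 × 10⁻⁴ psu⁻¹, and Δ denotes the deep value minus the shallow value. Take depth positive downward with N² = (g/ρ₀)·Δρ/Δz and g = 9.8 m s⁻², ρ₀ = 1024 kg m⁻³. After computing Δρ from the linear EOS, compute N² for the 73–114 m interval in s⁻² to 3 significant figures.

ΔT = -4.7 K, ΔS = +1.18 psu (deep − shallow).
Δρ/ρ₀ = −αΔT + βΔS = 7.52 × 10⁻⁴ + 9.322 × 10⁻⁴ = 1.6842 × 10⁻³, so Δρ ≈ 1.725 kg m⁻³.
N² = (g/ρ₀)·Δρ/Δz = g·(Δρ/ρ₀)/Δz = 9.8 × 1.6842 × 10⁻³ / 41 = 4.0256 × 10⁻⁴ s⁻² ≈ 4.03 × 10⁻⁴ s⁻².

4.03 × 10⁻⁴ s⁻²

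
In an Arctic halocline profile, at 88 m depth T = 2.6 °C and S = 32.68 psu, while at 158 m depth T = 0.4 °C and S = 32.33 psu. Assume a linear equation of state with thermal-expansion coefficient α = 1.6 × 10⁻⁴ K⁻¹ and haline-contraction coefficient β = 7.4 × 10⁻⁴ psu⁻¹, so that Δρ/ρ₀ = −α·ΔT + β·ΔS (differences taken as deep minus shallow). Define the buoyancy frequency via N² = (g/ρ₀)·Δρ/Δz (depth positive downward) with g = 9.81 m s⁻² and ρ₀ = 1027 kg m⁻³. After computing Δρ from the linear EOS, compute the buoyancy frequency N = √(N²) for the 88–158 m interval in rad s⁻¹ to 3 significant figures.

3.61 × 10⁻³ rad s⁻¹

ΔT = -2.2 K, ΔS = -0.35 psu (deep − shallow).
Δρ/ρ₀ = −αΔT + βΔS = 3.52 × 10⁻⁴ − 2.59 × 10⁻⁴ = 9.30 × 10⁻⁵, so Δρ ≈ 0.09551 kg m⁻³.
N² = (g/ρ₀)·Δρ/Δz = g·(Δρ/ρ₀)/Δz = 9.81 × 9.30 × 10⁻⁵ / 70 = 1.3033 × 10⁻⁵ s⁻².
N = √(1.3033 × 10⁻⁵) = 3.6101 × 10⁻³ rad s⁻¹ ≈ 3.61 × 10⁻³ rad s⁻¹.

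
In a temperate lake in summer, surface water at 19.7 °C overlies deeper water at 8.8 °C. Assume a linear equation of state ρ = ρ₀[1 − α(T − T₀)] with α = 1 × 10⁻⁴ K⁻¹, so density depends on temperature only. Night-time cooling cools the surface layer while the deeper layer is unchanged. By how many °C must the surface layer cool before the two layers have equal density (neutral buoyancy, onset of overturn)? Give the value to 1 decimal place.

10.9 °C

With temperature the only control, equal density requires T_surf′ = T_deep.
T_surf′ = 8.8 °C.
Cooling required: 19.7 − 8.8 = 10.9 °C.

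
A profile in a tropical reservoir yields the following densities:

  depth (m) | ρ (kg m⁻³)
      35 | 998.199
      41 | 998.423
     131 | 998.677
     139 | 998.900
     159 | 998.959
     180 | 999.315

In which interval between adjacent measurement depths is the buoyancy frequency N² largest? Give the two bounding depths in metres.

Compute the density gradient over each adjacent pair:
  35–41 m: Δρ/Δz = 0.224/6 = 0.037 kg m⁻⁴
  41–131 m: Δρ/Δz = 0.254/90 = 2.8 × 10⁻³ kg m⁻⁴
  131–139 m: Δρ/Δz = 0.223/8 = 0.028 kg m⁻⁴
  139–159 m: Δρ/Δz = 0.059/20 = 2.9 × 10⁻³ kg m⁻⁴
  159–180 m: Δρ/Δz = 0.356/21 = 0.017 kg m⁻⁴
The largest gradient is in the 35–41 m interval — the pycnocline.

35–41 m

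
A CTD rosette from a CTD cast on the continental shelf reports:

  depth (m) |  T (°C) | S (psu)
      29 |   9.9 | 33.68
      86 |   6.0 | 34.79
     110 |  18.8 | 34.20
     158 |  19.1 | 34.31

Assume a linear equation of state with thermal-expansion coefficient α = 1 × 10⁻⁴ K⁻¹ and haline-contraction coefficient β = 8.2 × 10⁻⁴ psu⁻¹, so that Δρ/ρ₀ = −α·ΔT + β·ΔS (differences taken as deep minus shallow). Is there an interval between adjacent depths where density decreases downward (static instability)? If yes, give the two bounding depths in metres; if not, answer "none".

86–110 m

Evaluate Δρ/ρ₀ = −αΔT + βΔS across each adjacent pair:
  29–86 m: −αΔT+βΔS = −(1 × 10⁻⁴)(-3.9)+(8.2 × 10⁻⁴)(+1.11) = 1.3 × 10⁻³ → stable
  86–110 m: −αΔT+βΔS = −(1 × 10⁻⁴)(+12.8)+(8.2 × 10⁻⁴)(-0.59) = -1.8 × 10⁻³ → UNSTABLE
  110–158 m: −αΔT+βΔS = −(1 × 10⁻⁴)(+0.3)+(8.2 × 10⁻⁴)(+0.11) = 6.0 × 10⁻⁵ → stable
The 86–110 m interval has Δρ < 0: lighter water underlies denser water.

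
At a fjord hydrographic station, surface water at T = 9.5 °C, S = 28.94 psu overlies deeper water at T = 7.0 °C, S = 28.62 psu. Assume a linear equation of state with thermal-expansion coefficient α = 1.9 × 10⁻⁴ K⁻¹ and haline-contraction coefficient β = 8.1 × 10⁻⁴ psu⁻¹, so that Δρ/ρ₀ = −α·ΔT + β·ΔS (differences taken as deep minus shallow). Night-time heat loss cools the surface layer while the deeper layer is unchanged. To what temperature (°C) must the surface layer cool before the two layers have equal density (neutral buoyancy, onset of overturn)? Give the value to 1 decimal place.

8.4 °C

Neutral buoyancy requires Δρ = 0, i.e. −α(T_deep − T_surf′) + β(S_deep − S_surf) = 0.
T_surf′ = T_deep − (β/α)·ΔS = 7.0 − (8.1 × 10⁻⁴/1.9 × 10⁻⁴)·(-0.32) = 8.364 °C.
Cooling required: 9.5 − (8.364) = 1.136 °C.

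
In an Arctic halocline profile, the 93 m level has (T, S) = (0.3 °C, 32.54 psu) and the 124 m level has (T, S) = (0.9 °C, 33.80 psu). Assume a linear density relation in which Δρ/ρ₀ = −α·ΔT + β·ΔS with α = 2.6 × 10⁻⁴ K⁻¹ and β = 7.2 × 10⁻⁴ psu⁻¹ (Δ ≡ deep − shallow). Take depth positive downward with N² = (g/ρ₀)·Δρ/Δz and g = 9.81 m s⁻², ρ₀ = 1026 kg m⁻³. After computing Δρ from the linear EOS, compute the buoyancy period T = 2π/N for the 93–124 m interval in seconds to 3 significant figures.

ΔT = +0.6 K, ΔS = +1.26 psu (deep − shallow).
Δρ/ρ₀ = −αΔT + βΔS = -1.56 × 10⁻⁴ + 9.072 × 10⁻⁴ = 7.512 × 10⁻⁴, so Δρ ≈ 0.7707 kg m⁻³.
N² = (g/ρ₀)·Δρ/Δz = g·(Δρ/ρ₀)/Δz = 9.81 × 7.512 × 10⁻⁴ / 31 = 2.3772 × 10⁻⁴ s⁻².
N = √(2.3772 × 10⁻⁴) = 0.015418 rad s⁻¹ → T = 2π/N = 407.52 s ≈ 408 s.

408 s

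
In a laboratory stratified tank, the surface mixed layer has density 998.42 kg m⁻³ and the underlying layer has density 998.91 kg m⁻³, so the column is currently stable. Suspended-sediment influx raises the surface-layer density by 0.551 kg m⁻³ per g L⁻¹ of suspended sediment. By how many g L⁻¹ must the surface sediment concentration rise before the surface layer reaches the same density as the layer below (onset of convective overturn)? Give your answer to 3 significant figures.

Density deficit of the surface layer: 998.91 − 998.42 = 0.49 kg m⁻³.
Required change = 0.49 / 0.551 = 0.889 g L⁻¹.

0.889 g L⁻¹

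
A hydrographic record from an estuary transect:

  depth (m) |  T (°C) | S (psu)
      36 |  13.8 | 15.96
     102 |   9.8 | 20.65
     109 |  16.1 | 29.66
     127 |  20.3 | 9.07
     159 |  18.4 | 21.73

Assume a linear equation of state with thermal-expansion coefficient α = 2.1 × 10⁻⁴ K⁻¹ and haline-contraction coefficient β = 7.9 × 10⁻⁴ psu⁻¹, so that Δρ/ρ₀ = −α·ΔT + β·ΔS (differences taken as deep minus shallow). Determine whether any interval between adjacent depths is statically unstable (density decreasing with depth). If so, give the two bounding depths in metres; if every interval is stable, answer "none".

Evaluate Δρ/ρ₀ = −αΔT + βΔS across each adjacent pair:
  36–102 m: −αΔT+βΔS = −(2.1 × 10⁻⁴)(-4.0)+(7.9 × 10⁻⁴)(+4.69) = 4.5 × 10⁻³ → stable
  102–109 m: −αΔT+βΔS = −(2.1 × 10⁻⁴)(+6.3)+(7.9 × 10⁻⁴)(+9.01) = 5.8 × 10⁻³ → stable
  109–127 m: −αΔT+βΔS = −(2.1 × 10⁻⁴)(+4.2)+(7.9 × 10⁻⁴)(-20.59) = -0.017 → UNSTABLE
  127–159 m: −αΔT+βΔS = −(2.1 × 10⁻⁴)(-1.9)+(7.9 × 10⁻⁴)(+12.66) = 0.010 → stable
The 109–127 m interval has Δρ < 0: lighter water underlies denser water.

109–127 m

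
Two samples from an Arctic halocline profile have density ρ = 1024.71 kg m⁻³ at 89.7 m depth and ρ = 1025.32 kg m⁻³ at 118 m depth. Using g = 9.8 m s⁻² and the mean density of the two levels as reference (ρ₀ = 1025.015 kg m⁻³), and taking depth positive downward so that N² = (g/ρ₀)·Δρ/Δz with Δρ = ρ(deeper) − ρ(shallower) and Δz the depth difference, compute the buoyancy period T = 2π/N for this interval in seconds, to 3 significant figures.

Δρ = 1025.32 − 1024.71 = 0.61 kg m⁻³ over Δz = 118 − 89.7 = 28.3 m.
N² = (9.8/1025.015) × (0.61/28.3) = 2.0608 × 10⁻⁴ s⁻².
N = √(2.0608 × 10⁻⁴) = 0.014355 rad s⁻¹, so T = 2π/N = 437.70 s ≈ 438 s.
Since Δρ > 0 the layer is stably stratified.

438 s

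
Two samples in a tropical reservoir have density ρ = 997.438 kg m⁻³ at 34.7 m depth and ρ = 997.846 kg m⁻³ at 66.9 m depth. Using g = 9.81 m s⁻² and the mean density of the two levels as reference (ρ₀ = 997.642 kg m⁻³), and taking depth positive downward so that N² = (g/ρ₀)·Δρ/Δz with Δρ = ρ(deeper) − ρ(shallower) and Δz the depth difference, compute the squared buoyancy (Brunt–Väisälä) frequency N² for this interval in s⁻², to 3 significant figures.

Δρ = 997.846 − 997.438 = 0.408 kg m⁻³ over Δz = 66.9 − 34.7 = 32.2 m.
N² = (9.81/997.642) × (0.408/32.2) = 1.2459 × 10⁻⁴ s⁻² ≈ 1.25 × 10⁻⁴ s⁻².
N² > 0, so the interval is statically stable.

1.25 × 10⁻⁴ s⁻²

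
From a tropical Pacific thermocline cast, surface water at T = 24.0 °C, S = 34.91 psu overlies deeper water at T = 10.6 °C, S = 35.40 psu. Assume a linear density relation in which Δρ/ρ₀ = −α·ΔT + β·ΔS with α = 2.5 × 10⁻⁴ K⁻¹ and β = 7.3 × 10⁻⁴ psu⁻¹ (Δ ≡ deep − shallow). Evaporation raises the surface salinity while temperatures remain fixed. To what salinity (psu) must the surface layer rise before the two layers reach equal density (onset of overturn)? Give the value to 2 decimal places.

39.99 psu

Neutral buoyancy requires −α(T_deep − T_surf) + β(S_deep − S_surf′) = 0.
S_surf′ = S_deep − (α/β)·ΔT = 35.40 − (2.5 × 10⁻⁴/7.3 × 10⁻⁴)·(-13.4) = 39.9890 psu.
Increase required: 39.9890 − 34.91 = 5.0790 psu.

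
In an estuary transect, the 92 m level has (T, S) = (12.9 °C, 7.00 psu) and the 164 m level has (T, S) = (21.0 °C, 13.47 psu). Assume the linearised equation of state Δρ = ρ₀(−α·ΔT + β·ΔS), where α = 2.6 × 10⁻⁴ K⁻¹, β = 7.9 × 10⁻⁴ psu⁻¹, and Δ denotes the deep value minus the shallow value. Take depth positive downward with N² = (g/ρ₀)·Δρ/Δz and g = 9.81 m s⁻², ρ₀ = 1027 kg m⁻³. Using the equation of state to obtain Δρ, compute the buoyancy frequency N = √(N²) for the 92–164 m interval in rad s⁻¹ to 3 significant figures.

ΔT = +8.1 K, ΔS = +6.47 psu (deep − shallow).
Δρ/ρ₀ = −αΔT + βΔS = -2.106 × 10⁻³ + 5.1113 × 10⁻³ = 3.0053 × 10⁻³, so Δρ ≈ 3.086 kg m⁻³.
N² = (g/ρ₀)·Δρ/Δz = g·(Δρ/ρ₀)/Δz = 9.81 × 3.0053 × 10⁻³ / 72 = 4.0947 × 10⁻⁴ s⁻².
N = √(4.0947 × 10⁻⁴) = 0.020235 rad s⁻¹ ≈ 0.0202 rad s⁻¹.

0.0202 rad s⁻¹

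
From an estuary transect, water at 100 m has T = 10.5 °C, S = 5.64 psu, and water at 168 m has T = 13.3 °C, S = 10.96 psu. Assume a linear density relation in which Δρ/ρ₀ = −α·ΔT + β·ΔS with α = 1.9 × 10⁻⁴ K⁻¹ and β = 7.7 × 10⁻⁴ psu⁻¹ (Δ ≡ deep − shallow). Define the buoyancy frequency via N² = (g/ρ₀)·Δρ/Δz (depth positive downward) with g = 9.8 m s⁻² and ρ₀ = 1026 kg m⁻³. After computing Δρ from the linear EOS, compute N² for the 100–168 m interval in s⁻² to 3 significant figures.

ΔT = +2.8 K, ΔS = +5.32 psu (deep − shallow).
Δρ/ρ₀ = −αΔT + βΔS = -5.32 × 10⁻⁴ + 4.0964 × 10⁻³ = 3.5644 × 10⁻³, so Δρ ≈ 3.657 kg m⁻³.
N² = (g/ρ₀)·Δρ/Δz = g·(Δρ/ρ₀)/Δz = 9.8 × 3.5644 × 10⁻³ / 68 = 5.1369 × 10⁻⁴ s⁻² ≈ 5.14 × 10⁻⁴ s⁻².

5.14 × 10⁻⁴ s⁻²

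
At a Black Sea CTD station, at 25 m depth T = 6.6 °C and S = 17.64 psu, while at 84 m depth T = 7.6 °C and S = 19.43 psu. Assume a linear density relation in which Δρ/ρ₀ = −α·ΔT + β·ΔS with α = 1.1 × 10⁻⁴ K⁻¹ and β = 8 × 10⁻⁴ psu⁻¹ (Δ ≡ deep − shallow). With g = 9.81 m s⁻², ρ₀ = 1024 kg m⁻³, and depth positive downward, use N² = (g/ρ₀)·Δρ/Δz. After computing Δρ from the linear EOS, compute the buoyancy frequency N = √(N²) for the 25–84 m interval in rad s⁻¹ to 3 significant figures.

ΔT = +1.0 K, ΔS = +1.79 psu (deep − shallow).
Δρ/ρ₀ = −αΔT + βΔS = -1.10 × 10⁻⁴ + 1.432 × 10⁻³ = 1.322 × 10⁻³, so Δρ ≈ 1.354 kg m⁻³.
N² = (g/ρ₀)·Δρ/Δz = g·(Δρ/ρ₀)/Δz = 9.81 × 1.322 × 10⁻³ / 59 = 2.1981 × 10⁻⁴ s⁻².
N = √(2.1981 × 10⁻⁴) = 0.014826 rad s⁻¹ ≈ 0.0148 rad s⁻¹.

0.0148 rad s⁻¹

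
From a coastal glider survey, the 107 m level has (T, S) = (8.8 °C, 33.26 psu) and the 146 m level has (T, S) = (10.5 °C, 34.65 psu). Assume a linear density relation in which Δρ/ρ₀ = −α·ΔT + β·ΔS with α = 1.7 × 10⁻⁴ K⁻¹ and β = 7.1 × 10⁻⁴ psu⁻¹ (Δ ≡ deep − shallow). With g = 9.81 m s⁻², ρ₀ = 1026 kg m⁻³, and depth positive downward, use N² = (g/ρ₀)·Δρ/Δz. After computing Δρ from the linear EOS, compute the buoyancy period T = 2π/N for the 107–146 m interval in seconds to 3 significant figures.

474 s

ΔT = +1.7 K, ΔS = +1.39 psu (deep − shallow).
Δρ/ρ₀ = −αΔT + βΔS = -2.89 × 10⁻⁴ + 9.869 × 10⁻⁴ = 6.979 × 10⁻⁴, so Δρ ≈ 0.7160 kg m⁻³.
N² = (g/ρ₀)·Δρ/Δz = g·(Δρ/ρ₀)/Δz = 9.81 × 6.979 × 10⁻⁴ / 39 = 1.7555 × 10⁻⁴ s⁻².
N = √(1.7555 × 10⁻⁴) = 0.013250 rad s⁻¹ → T = 2π/N = 474.20 s ≈ 474 s.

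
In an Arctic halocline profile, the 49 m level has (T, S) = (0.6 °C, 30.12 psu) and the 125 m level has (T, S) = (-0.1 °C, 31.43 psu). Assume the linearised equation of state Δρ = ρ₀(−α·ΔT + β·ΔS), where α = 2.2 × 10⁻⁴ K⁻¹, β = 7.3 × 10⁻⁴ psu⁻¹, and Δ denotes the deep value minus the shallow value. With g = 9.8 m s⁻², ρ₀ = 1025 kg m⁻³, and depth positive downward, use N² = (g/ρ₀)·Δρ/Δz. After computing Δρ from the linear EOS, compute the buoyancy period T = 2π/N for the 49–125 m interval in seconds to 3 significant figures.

ΔT = -0.7 K, ΔS = +1.31 psu (deep − shallow).
Δρ/ρ₀ = −αΔT + βΔS = 1.54 × 10⁻⁴ + 9.563 × 10⁻⁴ = 1.1103 × 10⁻³, so Δρ ≈ 1.138 kg m⁻³.
N² = (g/ρ₀)·Δρ/Δz = g·(Δρ/ρ₀)/Δz = 9.8 × 1.1103 × 10⁻³ / 76 = 1.4317 × 10⁻⁴ s⁻².
N = √(1.4317 × 10⁻⁴) = 0.011965 rad s⁻¹ → T = 2π/N = 525.13 s ≈ 525 s.

525 s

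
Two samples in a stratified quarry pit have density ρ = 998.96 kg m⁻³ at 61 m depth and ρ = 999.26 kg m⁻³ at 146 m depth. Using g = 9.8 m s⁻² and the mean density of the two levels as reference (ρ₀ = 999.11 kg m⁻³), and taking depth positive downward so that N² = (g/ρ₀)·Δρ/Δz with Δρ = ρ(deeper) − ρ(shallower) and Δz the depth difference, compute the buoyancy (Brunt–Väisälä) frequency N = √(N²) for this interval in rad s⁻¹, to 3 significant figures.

5.88 × 10⁻³ rad s⁻¹

Δρ = 999.26 − 998.96 = 0.30 kg m⁻³ over Δz = 146 − 61 = 85 m.
N² = (9.8/999.11) × (0.30/85) = 3.4619 × 10⁻⁵ s⁻².
N = √(3.4619 × 10⁻⁵) = 5.8838 × 10⁻³ rad s⁻¹ ≈ 5.88 × 10⁻³ rad s⁻¹.
Since Δρ > 0 the layer is stably stratified.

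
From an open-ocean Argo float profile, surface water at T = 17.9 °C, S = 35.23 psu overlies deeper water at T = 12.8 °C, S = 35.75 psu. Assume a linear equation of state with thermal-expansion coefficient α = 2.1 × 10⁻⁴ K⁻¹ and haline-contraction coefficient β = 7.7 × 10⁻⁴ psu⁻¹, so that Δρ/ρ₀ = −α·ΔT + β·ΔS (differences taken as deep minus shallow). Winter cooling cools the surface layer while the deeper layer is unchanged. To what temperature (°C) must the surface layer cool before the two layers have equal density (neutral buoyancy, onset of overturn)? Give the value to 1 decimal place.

10.9 °C

Neutral buoyancy requires Δρ = 0, i.e. −α(T_deep − T_surf′) + β(S_deep − S_surf) = 0.
T_surf′ = T_deep − (β/α)·ΔS = 12.8 − (7.7 × 10⁻⁴/2.1 × 10⁻⁴)·(+0.52) = 10.893 °C.
Cooling required: 17.9 − (10.893) = 7.007 °C.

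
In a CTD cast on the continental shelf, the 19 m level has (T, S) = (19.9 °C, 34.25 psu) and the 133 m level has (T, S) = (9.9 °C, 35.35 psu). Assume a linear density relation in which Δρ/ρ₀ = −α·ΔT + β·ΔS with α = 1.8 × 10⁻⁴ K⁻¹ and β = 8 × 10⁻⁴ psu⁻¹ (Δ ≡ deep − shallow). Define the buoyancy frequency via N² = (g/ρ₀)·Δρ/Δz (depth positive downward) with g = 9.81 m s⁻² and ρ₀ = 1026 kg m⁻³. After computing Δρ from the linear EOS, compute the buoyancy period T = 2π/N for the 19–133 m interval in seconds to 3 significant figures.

ΔT = -10.0 K, ΔS = +1.10 psu (deep − shallow).
Δρ/ρ₀ = −αΔT + βΔS = 1.80 × 10⁻³ + 8.80 × 10⁻⁴ = 2.68 × 10⁻³, so Δρ ≈ 2.750 kg m⁻³.
N² = (g/ρ₀)·Δρ/Δz = g·(Δρ/ρ₀)/Δz = 9.81 × 2.68 × 10⁻³ / 114 = 2.3062 × 10⁻⁴ s⁻².
N = √(2.3062 × 10⁻⁴) = 0.015186 rad s⁻¹ → T = 2π/N = 413.75 s ≈ 414 s.

414 s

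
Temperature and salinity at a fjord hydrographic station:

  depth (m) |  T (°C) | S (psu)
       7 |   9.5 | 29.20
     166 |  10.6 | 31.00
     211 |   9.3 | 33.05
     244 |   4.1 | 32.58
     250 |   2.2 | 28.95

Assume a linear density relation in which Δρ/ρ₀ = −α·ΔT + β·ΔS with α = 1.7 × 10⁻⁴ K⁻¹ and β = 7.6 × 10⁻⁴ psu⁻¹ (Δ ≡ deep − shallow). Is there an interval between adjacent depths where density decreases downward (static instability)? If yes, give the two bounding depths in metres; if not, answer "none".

Evaluate Δρ/ρ₀ = −αΔT + βΔS across each adjacent pair:
  7–166 m: −αΔT+βΔS = −(1.7 × 10⁻⁴)(+1.1)+(7.6 × 10⁻⁴)(+1.80) = 1.2 × 10⁻³ → stable
  166–211 m: −αΔT+βΔS = −(1.7 × 10⁻⁴)(-1.3)+(7.6 × 10⁻⁴)(+2.05) = 1.8 × 10⁻³ → stable
  211–244 m: −αΔT+βΔS = −(1.7 × 10⁻⁴)(-5.2)+(7.6 × 10⁻⁴)(-0.47) = 5.3 × 10⁻⁴ → stable
  244–250 m: −αΔT+βΔS = −(1.7 × 10⁻⁴)(-1.9)+(7.6 × 10⁻⁴)(-3.63) = -2.4 × 10⁻³ → UNSTABLE
The 244–250 m interval has Δρ < 0: lighter water underlies denser water.

244–250 m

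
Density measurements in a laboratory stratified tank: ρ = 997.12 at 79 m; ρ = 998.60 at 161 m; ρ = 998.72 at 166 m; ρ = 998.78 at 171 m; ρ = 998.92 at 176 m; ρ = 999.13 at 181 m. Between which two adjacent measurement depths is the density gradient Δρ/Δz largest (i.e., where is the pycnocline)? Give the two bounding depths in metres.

Compute the density gradient over each adjacent pair:
  79–161 m: Δρ/Δz = 1.48/82 = 0.018 kg m⁻⁴
  161–166 m: Δρ/Δz = 0.12/5 = 0.024 kg m⁻⁴
  166–171 m: Δρ/Δz = 0.06/5 = 0.012 kg m⁻⁴
  171–176 m: Δρ/Δz = 0.14/5 = 0.028 kg m⁻⁴
  176–181 m: Δρ/Δz = 0.21/5 = 0.042 kg m⁻⁴
The largest gradient is in the 176–181 m interval — the pycnocline.

176–181 m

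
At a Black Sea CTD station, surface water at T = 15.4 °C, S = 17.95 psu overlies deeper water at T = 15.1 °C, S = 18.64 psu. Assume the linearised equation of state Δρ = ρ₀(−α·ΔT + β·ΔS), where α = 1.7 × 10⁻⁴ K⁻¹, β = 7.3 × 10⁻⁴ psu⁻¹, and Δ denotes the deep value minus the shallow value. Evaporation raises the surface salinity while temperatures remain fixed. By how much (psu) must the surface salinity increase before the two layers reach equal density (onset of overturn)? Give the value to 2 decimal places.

Neutral buoyancy requires −α(T_deep − T_surf) + β(S_deep − S_surf′) = 0.
S_surf′ = S_deep − (α/β)·ΔT = 18.64 − (1.7 × 10⁻⁴/7.3 × 10⁻⁴)·(-0.3) = 18.7099 psu.
Increase required: 18.7099 − 17.95 = 0.7599 psu.

0.76 psu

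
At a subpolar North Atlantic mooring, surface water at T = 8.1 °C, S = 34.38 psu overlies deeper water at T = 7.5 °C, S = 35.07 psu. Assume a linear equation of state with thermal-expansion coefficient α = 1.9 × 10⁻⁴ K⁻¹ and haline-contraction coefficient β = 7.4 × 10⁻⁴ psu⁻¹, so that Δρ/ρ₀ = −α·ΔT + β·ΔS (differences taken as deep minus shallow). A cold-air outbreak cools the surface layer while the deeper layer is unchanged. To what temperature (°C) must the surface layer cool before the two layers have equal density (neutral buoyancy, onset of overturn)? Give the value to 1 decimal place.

4.8 °C

Neutral buoyancy requires Δρ = 0, i.e. −α(T_deep − T_surf′) + β(S_deep − S_surf) = 0.
T_surf′ = T_deep − (β/α)·ΔS = 7.5 − (7.4 × 10⁻⁴/1.9 × 10⁻⁴)·(+0.69) = 4.813 °C.
Cooling required: 8.1 − (4.813) = 3.287 °C.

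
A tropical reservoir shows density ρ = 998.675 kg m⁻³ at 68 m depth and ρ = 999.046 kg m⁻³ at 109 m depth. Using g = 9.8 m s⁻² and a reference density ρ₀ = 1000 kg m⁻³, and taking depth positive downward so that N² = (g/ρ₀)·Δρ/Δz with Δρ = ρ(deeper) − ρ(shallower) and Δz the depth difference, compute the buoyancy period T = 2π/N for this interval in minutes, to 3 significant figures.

11.1 min

Δρ = 999.046 − 998.675 = 0.371 kg m⁻³ over Δz = 109 − 68 = 41 m.
N² = (9.8/1000) × (0.371/41) = 8.8678 × 10⁻⁵ s⁻².
N = √(8.8678 × 10⁻⁵) = 9.4169 × 10⁻³ rad s⁻¹, so T = 2π/N = 667.22 s = 11.120 min ≈ 11.1 min.
N² > 0, so the interval is statically stable.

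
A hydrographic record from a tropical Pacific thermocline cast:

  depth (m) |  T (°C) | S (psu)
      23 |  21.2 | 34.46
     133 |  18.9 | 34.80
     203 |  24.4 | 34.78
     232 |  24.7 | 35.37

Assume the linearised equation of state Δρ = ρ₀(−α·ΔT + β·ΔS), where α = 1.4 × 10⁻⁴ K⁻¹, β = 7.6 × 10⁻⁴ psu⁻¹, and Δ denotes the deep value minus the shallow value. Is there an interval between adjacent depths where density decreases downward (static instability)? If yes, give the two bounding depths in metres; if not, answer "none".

133–203 m

Evaluate Δρ/ρ₀ = −αΔT + βΔS across each adjacent pair:
  23–133 m: −αΔT+βΔS = −(1.4 × 10⁻⁴)(-2.3)+(7.6 × 10⁻⁴)(+0.34) = 5.8 × 10⁻⁴ → stable
  133–203 m: −αΔT+βΔS = −(1.4 × 10⁻⁴)(+5.5)+(7.6 × 10⁻⁴)(-0.02) = -7.9 × 10⁻⁴ → UNSTABLE
  203–232 m: −αΔT+βΔS = −(1.4 × 10⁻⁴)(+0.3)+(7.6 × 10⁻⁴)(+0.59) = 4.1 × 10⁻⁴ → stable
The 133–203 m interval has Δρ < 0: lighter water underlies denser water.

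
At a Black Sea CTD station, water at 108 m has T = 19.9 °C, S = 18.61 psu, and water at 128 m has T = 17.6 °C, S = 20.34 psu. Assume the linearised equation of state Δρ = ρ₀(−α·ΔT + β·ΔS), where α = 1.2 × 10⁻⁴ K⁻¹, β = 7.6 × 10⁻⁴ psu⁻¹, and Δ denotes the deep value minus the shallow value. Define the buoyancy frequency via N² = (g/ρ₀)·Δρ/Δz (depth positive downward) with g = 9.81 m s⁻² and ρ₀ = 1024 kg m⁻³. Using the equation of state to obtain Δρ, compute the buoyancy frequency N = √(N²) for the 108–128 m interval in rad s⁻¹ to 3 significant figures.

ΔT = -2.3 K, ΔS = +1.73 psu (deep − shallow).
Δρ/ρ₀ = −αΔT + βΔS = 2.76 × 10⁻⁴ + 1.3148 × 10⁻³ = 1.5908 × 10⁻³, so Δρ ≈ 1.629 kg m⁻³.
N² = (g/ρ₀)·Δρ/Δz = g·(Δρ/ρ₀)/Δz = 9.81 × 1.5908 × 10⁻³ / 20 = 7.8029 × 10⁻⁴ s⁻².
N = √(7.8029 × 10⁻⁴) = 0.027934 rad s⁻¹ ≈ 0.0279 rad s⁻¹.

0.0279 rad s⁻¹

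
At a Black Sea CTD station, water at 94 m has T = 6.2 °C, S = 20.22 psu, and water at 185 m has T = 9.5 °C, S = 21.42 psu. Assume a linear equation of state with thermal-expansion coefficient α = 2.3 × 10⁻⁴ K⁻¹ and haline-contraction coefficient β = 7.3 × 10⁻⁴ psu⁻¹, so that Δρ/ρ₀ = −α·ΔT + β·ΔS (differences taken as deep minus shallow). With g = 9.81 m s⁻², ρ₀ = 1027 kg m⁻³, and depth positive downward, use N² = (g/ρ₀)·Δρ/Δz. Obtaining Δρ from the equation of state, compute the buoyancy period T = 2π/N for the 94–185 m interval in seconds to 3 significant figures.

ΔT = +3.3 K, ΔS = +1.20 psu (deep − shallow).
Δρ/ρ₀ = −αΔT + βΔS = -7.59 × 10⁻⁴ + 8.76 × 10⁻⁴ = 1.17 × 10⁻⁴, so Δρ ≈ 0.1202 kg m⁻³.
N² = (g/ρ₀)·Δρ/Δz = g·(Δρ/ρ₀)/Δz = 9.81 × 1.17 × 10⁻⁴ / 91 = 1.2613 × 10⁻⁵ s⁻².
N = √(1.2613 × 10⁻⁵) = 3.5515 × 10⁻³ rad s⁻¹ → T = 2π/N = 1.7692 × 10³ s ≈ 1.77 × 10³ s.

1.77 × 10³ s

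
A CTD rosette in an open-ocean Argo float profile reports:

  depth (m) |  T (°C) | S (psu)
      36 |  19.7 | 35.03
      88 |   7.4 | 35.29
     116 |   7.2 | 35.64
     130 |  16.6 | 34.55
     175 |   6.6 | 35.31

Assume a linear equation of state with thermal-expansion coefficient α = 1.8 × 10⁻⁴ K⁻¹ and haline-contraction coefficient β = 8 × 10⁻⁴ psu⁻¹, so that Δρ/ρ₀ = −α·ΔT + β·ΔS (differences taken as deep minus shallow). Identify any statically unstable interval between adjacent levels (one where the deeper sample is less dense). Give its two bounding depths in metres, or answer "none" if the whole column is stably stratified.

Evaluate Δρ/ρ₀ = −αΔT + βΔS across each adjacent pair:
  36–88 m: −αΔT+βΔS = −(1.8 × 10⁻⁴)(-12.3)+(8 × 10⁻⁴)(+0.26) = 2.4 × 10⁻³ → stable
  88–116 m: −αΔT+βΔS = −(1.8 × 10⁻⁴)(-0.2)+(8 × 10⁻⁴)(+0.35) = 3.2 × 10⁻⁴ → stable
  116–130 m: −αΔT+βΔS = −(1.8 × 10⁻⁴)(+9.4)+(8 × 10⁻⁴)(-1.09) = -2.6 × 10⁻³ → UNSTABLE
  130–175 m: −αΔT+βΔS = −(1.8 × 10⁻⁴)(-10.0)+(8 × 10⁻⁴)(+0.76) = 2.4 × 10⁻³ → stable
The 116–130 m interval has Δρ < 0: lighter water underlies denser water.

116–130 m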